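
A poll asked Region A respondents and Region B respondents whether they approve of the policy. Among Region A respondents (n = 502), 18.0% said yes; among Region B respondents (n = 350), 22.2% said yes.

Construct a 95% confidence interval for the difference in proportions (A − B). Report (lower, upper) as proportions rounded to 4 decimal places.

SE₁ = √(p̂₁(1−p̂₁)/n₁) = √(0.1800·0.8200/502) = 0.01715; SE₂ = √(0.2220·0.7780/350) = 0.02221.
Independent samples: SE of the difference = √(SE₁² + SE₂²) = √(0.0002941225 + 0.0004932841) = 0.02806.
z* for 95% confidence is 1.960, so the margin of error is 1.960 × 0.02806 = 0.05500.
Point estimate p̂₁ − p̂₂ = 0.1800 − 0.2220 = -0.0420.
-0.0420 ± 0.05500 → (-0.0970, 0.0130).

(-0.0970, 0.0130)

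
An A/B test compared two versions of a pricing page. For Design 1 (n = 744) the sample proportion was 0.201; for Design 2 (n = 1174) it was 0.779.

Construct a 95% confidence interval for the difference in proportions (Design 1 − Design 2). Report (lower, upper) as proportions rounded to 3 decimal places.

SE₁ = √(p̂₁(1−p̂₁)/n₁) = √(0.2010·0.7990/744) = 0.01469; SE₂ = √(0.7790·0.2210/1174) = 0.01211.
Independent samples: SE of the difference = √(SE₁² + SE₂²) = √(0.0002157961 + 0.0001466521) = 0.01904.
z* for 95% confidence is 1.960, so the margin of error is 1.960 × 0.01904 = 0.03732.
Point estimate p̂₁ − p̂₂ = 0.2010 − 0.7790 = -0.5780.
-0.5780 ± 0.03732 → (-0.615, -0.541).

(-0.615, -0.541)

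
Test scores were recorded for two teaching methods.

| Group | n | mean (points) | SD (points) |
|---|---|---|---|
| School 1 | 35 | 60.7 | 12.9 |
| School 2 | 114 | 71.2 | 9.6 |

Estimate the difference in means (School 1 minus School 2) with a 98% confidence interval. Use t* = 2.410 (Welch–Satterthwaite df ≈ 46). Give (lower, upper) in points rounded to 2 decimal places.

(-16.18, -4.82)

Standard errors of each mean: 12.9/√35 = 2.1805 and 9.6/√114 = 0.8991.
SE(x̄₁ − x̄₂) = √(2.1805² + 0.8991²) = 2.3586 for independent samples with unequal variances.
With t* = 2.410, the margin is 2.410 × 2.3586 = 5.6842.
x̄₁ − x̄₂ = 60.7 − 71.2 = -10.5000; the interval is -10.5000 ± 5.6842 = (-16.18, -4.82).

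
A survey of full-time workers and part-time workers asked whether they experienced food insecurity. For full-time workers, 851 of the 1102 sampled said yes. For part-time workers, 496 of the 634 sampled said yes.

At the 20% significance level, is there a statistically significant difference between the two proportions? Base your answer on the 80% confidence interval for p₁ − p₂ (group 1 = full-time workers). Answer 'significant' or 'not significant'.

Sample proportions: 851/1102 = 0.7722, 496/634 = 0.7823.
Each SE is √(p̂(1−p̂)/n): √(0.7722·0.2278/1102) = 0.01263 and √(0.7823·0.2177/634) = 0.01639.
SE(p̂₁ − p̂₂) = √(SE₁² + SE₂²) = √(0.0001595169 + 0.0002686321) = 0.02069, since the two samples are independent.
At 80% confidence z* = 1.282; margin = 1.282 × 0.02069 = 0.02652.
The difference is 0.7722 − 0.7823 = -0.0101, so the interval is -0.0101 ± 0.02652 = (-0.03662, 0.01642).
The interval (-0.03662, 0.01642) contains 0, so the difference is not significant.

not significant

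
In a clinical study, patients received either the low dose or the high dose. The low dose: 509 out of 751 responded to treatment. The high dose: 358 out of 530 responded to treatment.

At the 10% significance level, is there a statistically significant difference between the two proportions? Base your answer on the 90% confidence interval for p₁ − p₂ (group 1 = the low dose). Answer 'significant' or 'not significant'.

Sample proportions: 509/751 = 0.6778, 358/530 = 0.6755.
Each SE is √(p̂(1−p̂)/n): √(0.6778·0.3222/751) = 0.01705 and √(0.6755·0.3245/530) = 0.02034.
SE(p̂₁ − p̂₂) = √(SE₁² + SE₂²) = √(0.0002907025 + 0.0004137156) = 0.02654, since the two samples are independent.
At 90% confidence z* = 1.645; margin = 1.645 × 0.02654 = 0.04366.
The difference is 0.6778 − 0.6755 = 0.0023, so the interval is 0.0023 ± 0.04366 = (-0.04136, 0.04596).
The interval (-0.04136, 0.04596) contains 0, so the difference is not significant.

not significant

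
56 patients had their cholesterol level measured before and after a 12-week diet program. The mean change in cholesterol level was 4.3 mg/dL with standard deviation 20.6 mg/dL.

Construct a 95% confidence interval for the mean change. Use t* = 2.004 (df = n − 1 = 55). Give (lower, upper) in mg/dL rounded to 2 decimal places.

(-1.22, 9.82)

This is a matched-pairs design, so SE = s_d/√n = 20.6/√56 = 2.7528.
Margin = 2.004 × 2.7528 = 5.5166; the interval is 4.3 ± 5.5166 = (-1.22, 9.82).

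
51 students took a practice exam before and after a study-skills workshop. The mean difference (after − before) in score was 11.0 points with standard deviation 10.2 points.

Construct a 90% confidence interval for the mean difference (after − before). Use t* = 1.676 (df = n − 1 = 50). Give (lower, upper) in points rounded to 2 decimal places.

(8.61, 13.39)

Paired design: SE = s_d/√n = 10.2/√51 = 1.4283.
t* = 1.676; margin of error = 1.676 × 1.4283 = 2.3938.
11.0 ± 2.3938 → (8.61, 13.39).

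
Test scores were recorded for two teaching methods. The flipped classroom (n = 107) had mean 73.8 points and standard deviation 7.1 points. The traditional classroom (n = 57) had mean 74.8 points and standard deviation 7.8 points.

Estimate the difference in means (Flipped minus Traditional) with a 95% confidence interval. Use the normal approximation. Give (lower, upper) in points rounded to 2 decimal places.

Standard errors of each mean: 7.1/√107 = 0.6864 and 7.8/√57 = 1.0331.
SE(x̄₁ − x̄₂) = √(0.6864² + 1.0331²) = 1.2403 for independent samples with unequal variances.
With z* = 1.960, the margin is 1.960 × 1.2403 = 2.4310.
x̄₁ − x̄₂ = 73.8 − 74.8 = -1.0000; the interval is -1.0000 ± 2.4310 = (-3.43, 1.43).

(-3.43, 1.43)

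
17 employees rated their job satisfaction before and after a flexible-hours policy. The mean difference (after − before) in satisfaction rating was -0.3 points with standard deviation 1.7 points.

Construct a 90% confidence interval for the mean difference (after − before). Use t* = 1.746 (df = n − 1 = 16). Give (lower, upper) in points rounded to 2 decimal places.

(-1.02, 0.42)

Paired design: SE = s_d/√n = 1.7/√17 = 0.4123.
t* = 1.746; margin of error = 1.746 × 0.4123 = 0.7199.
-0.3 ± 0.7199 → (-1.02, 0.42).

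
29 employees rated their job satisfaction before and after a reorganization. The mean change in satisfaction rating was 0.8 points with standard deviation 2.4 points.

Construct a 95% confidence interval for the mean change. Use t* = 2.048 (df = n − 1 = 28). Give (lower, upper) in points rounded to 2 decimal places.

Paired design: SE = s_d/√n = 2.4/√29 = 0.4457.
t* = 2.048; margin of error = 2.048 × 0.4457 = 0.9128.
0.8 ± 0.9128 → (-0.11, 1.71).

(-0.11, 1.71)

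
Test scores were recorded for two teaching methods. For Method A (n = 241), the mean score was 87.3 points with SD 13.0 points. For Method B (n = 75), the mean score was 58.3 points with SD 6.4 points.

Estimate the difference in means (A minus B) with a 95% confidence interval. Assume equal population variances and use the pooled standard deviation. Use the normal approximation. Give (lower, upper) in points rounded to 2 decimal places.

Pooled variance s_p² = [240·13.0² + 74·6.4²] / (241+75−2) = 138.8250, so s_p = 11.7824.
SE_diff = s_p·√(1/n₁ + 1/n₂) = 11.7824·√(1/241 + 1/75) = 1.5579.
z* = 1.960; margin = 1.960 × 1.5579 = 3.0535.
Difference = 87.3 − 58.3 = 29.0000.
29.0000 ± 3.0535 → (25.95, 32.05).

(25.95, 32.05)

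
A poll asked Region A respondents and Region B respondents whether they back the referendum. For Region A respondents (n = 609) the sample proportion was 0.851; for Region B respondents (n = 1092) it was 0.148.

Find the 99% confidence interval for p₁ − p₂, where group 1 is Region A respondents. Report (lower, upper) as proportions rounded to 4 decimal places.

Each SE is √(p̂(1−p̂)/n): √(0.8510·0.1490/609) = 0.01443 and √(0.1480·0.8520/1092) = 0.01075.
SE(p̂₁ − p̂₂) = √(SE₁² + SE₂²) = √(0.0002082249 + 0.0001155625) = 0.01799, since the two samples are independent.
At 99% confidence z* = 2.576; margin = 2.576 × 0.01799 = 0.04634.
The difference is 0.8510 − 0.1480 = 0.7030, so the interval is 0.7030 ± 0.04634 = (0.6567, 0.7493).

(0.6567, 0.7493)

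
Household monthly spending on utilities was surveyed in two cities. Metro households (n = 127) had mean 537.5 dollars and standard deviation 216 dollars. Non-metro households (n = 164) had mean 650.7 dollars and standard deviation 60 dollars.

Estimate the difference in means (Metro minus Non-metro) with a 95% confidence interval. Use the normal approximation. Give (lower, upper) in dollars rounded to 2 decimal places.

Per-group SEs: s₁/√n₁ = 216/√127 = 19.1669, s₂/√n₂ = 60/√164 = 4.6852.
Unpooled SE of the difference: √(367.37005561 + 21.95109904) = 19.7312.
Margin of error = z* · SE = 1.960 × 19.7312 = 38.6732.
x̄₁ − x̄₂ = 537.5 − 650.7 = -113.2000.
CI: -113.2000 ± 38.6732 = (-151.87, -74.53).

(-151.87, -74.53)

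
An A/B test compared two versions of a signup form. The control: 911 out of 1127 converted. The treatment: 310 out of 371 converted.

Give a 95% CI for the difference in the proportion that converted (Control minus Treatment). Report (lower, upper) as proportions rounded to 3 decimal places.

(-0.071, 0.017)

Sample proportions: 911/1127 = 0.8083, 310/371 = 0.8356.
Each SE is √(p̂(1−p̂)/n): √(0.8083·0.1917/1127) = 0.01173 and √(0.8356·0.1644/371) = 0.01924.
SE(p̂₁ − p̂₂) = √(SE₁² + SE₂²) = √(0.0001375929 + 0.0003701776) = 0.02253, since the two samples are independent.
At 95% confidence z* = 1.960; margin = 1.960 × 0.02253 = 0.04416.
The difference is 0.8083 − 0.8356 = -0.0273, so the interval is -0.0273 ± 0.04416 = (-0.071, 0.017).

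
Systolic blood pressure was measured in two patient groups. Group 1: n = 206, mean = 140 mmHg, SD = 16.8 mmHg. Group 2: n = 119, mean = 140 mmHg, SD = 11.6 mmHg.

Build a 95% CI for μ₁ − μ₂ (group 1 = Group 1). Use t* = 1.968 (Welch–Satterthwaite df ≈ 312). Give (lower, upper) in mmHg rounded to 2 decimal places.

Per-group SEs: s₁/√n₁ = 16.8/√206 = 1.1705, s₂/√n₂ = 11.6/√119 = 1.0634.
Unpooled SE of the difference: √(1.37007025 + 1.13081956) = 1.5814.
Margin of error = t* · SE = 1.968 × 1.5814 = 3.1122.
x̄₁ − x̄₂ = 140 − 140 = 0.0000.
CI: 0.0000 ± 3.1122 = (-3.11, 3.11).

(-3.11, 3.11)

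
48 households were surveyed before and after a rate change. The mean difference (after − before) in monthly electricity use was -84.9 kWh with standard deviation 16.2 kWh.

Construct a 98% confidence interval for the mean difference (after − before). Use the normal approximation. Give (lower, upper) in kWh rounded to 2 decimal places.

(-90.34, -79.46)

This is a matched-pairs design, so SE = s_d/√n = 16.2/√48 = 2.3383.
Margin = 2.326 × 2.3383 = 5.4389; the interval is -84.9 ± 5.4389 = (-90.34, -79.46).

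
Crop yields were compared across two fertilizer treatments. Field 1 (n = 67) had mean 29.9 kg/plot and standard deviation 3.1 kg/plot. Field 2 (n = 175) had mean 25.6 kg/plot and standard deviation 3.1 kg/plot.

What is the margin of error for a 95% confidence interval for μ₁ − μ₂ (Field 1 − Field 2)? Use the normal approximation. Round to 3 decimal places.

SE₁ = s₁/√n₁ = 3.1/√67 = 0.3787; SE₂ = 3.1/√175 = 0.2343.
Independent samples, unequal variances: SE_diff = √(SE₁² + SE₂²) = √(0.14341369 + 0.05489649) = 0.4453.
z* = 1.960, so margin of error = 1.960 × 0.4453 = 0.8728.

0.873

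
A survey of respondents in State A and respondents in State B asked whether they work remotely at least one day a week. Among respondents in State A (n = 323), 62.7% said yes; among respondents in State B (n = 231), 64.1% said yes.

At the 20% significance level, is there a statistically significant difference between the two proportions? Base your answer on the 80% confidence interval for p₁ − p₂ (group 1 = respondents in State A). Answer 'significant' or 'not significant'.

SE₁ = √(p̂₁(1−p̂₁)/n₁) = √(0.6270·0.3730/323) = 0.02691; SE₂ = √(0.6410·0.3590/231) = 0.03156.
Independent samples: SE of the difference = √(SE₁² + SE₂²) = √(0.0007241481 + 0.0009960336) = 0.04148.
z* for 80% confidence is 1.282, so the margin of error is 1.282 × 0.04148 = 0.05318.
Point estimate p̂₁ − p̂₂ = 0.6270 − 0.6410 = -0.0140.
-0.0140 ± 0.05318 → (-0.06718, 0.03918).
The interval (-0.06718, 0.03918) contains 0, so the difference is not significant.

not significant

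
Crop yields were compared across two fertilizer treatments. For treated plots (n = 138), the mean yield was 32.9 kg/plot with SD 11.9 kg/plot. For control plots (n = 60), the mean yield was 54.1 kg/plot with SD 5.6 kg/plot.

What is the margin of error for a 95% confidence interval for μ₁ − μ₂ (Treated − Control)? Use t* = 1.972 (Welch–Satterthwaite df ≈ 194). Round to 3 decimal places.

2.454

Per-group SEs: s₁/√n₁ = 11.9/√138 = 1.0130, s₂/√n₂ = 5.6/√60 = 0.7230.
Unpooled SE of the difference: √(1.026169 + 0.522729) = 1.2445.
Margin of error = t* · SE = 1.972 × 1.2445 = 2.4542.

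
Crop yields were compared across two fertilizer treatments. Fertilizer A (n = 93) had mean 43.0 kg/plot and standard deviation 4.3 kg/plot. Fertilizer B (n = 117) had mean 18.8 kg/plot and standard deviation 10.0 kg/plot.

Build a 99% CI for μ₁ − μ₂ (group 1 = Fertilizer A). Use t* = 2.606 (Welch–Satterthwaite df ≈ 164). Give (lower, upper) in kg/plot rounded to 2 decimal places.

(21.53, 26.87)

Standard errors of each mean: 4.3/√93 = 0.4459 and 10.0/√117 = 0.9245.
SE(x̄₁ − x̄₂) = √(0.4459² + 0.9245²) = 1.0264 for independent samples with unequal variances.
With t* = 2.606, the margin is 2.606 × 1.0264 = 2.6748.
x̄₁ − x̄₂ = 43.0 − 18.8 = 24.2000; the interval is 24.2000 ± 2.6748 = (21.53, 26.87).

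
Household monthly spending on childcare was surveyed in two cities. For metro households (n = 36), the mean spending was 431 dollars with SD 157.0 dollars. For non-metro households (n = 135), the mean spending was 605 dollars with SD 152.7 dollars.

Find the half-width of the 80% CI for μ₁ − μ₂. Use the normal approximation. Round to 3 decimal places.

37.539

Per-group SEs: s₁/√n₁ = 157.0/√36 = 26.1667, s₂/√n₂ = 152.7/√135 = 13.1423.
Unpooled SE of the difference: √(684.69618889 + 172.72004929) = 29.2817.
Margin of error = z* · SE = 1.282 × 29.2817 = 37.5391.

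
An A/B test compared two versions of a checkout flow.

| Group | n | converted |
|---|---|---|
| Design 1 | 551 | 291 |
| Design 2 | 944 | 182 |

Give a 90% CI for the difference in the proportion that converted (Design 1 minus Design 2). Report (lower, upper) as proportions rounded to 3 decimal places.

(0.294, 0.376)

Sample proportions: 291/551 = 0.5281, 182/944 = 0.1928.
Each SE is √(p̂(1−p̂)/n): √(0.5281·0.4719/551) = 0.02127 and √(0.1928·0.8072/944) = 0.01284.
SE(p̂₁ − p̂₂) = √(SE₁² + SE₂²) = √(0.0004524129 + 0.0001648656) = 0.02485, since the two samples are independent.
At 90% confidence z* = 1.645; margin = 1.645 × 0.02485 = 0.04088.
The difference is 0.5281 − 0.1928 = 0.3353, so the interval is 0.3353 ± 0.04088 = (0.294, 0.376).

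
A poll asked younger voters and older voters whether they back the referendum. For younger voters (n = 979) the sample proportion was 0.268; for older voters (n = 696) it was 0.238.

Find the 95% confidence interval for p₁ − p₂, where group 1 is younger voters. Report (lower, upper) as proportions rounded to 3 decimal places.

SE₁ = √(p̂₁(1−p̂₁)/n₁) = √(0.2680·0.7320/979) = 0.01416; SE₂ = √(0.2380·0.7620/696) = 0.01614.
Independent samples: SE of the difference = √(SE₁² + SE₂²) = √(0.0002005056 + 0.0002604996) = 0.02147.
z* for 95% confidence is 1.960, so the margin of error is 1.960 × 0.02147 = 0.04208.
Point estimate p̂₁ − p̂₂ = 0.2680 − 0.2380 = 0.0300.
0.0300 ± 0.04208 → (-0.012, 0.072).

(-0.012, 0.072)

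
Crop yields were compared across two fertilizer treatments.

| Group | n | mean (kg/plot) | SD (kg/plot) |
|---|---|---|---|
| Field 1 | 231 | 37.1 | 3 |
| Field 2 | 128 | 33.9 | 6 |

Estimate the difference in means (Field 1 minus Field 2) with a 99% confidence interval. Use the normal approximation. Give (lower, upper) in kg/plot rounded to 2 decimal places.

(1.74, 4.66)

Per-group SEs: s₁/√n₁ = 3/√231 = 0.1974, s₂/√n₂ = 6/√128 = 0.5303.
Unpooled SE of the difference: √(0.03896676 + 0.28121809) = 0.5658.
Margin of error = z* · SE = 2.576 × 0.5658 = 1.4575.
x̄₁ − x̄₂ = 37.1 − 33.9 = 3.2000.
CI: 3.2000 ± 1.4575 = (1.74, 4.66).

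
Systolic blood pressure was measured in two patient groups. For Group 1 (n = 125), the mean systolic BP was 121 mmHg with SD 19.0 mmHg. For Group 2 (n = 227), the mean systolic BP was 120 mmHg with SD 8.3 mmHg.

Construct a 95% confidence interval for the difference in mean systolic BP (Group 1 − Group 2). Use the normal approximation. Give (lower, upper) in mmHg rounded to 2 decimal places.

SE₁ = s₁/√n₁ = 19.0/√125 = 1.6994; SE₂ = 8.3/√227 = 0.5509.
Independent samples, unequal variances: SE_diff = √(SE₁² + SE₂²) = √(2.88796036 + 0.30349081) = 1.7865.
z* = 1.960, so margin of error = 1.960 × 1.7865 = 3.5015.
Difference in means = 121 − 120 = 1.0000.
1.0000 ± 3.5015 → (-2.50, 4.50).

(-2.50, 4.50)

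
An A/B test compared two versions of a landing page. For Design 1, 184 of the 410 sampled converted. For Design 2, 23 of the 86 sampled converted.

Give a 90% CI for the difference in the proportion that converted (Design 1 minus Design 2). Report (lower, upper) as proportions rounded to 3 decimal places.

p̂₁ = 184/410 = 0.4488 and p̂₂ = 23/86 = 0.2674.
SE₁ = √(p̂₁(1−p̂₁)/n₁) = √(0.4488·0.5512/410) = 0.02456; SE₂ = √(0.2674·0.7326/86) = 0.04773.
Independent samples: SE of the difference = √(SE₁² + SE₂²) = √(0.0006031936 + 0.0022781529) = 0.05368.
z* for 90% confidence is 1.645, so the margin of error is 1.645 × 0.05368 = 0.08830.
Point estimate p̂₁ − p̂₂ = 0.4488 − 0.2674 = 0.1814.
0.1814 ± 0.08830 → (0.093, 0.270).

(0.093, 0.270)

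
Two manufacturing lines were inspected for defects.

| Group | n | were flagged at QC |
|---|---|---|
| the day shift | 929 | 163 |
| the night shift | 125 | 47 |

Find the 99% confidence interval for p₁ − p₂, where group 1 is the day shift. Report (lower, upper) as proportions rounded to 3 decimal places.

Sample proportions: 163/929 = 0.1755, 47/125 = 0.3760.
Each SE is √(p̂(1−p̂)/n): √(0.1755·0.8245/929) = 0.01248 and √(0.3760·0.6240/125) = 0.04332.
SE(p̂₁ − p̂₂) = √(SE₁² + SE₂²) = √(0.0001557504 + 0.0018766224) = 0.04508, since the two samples are independent.
At 99% confidence z* = 2.576; margin = 2.576 × 0.04508 = 0.11613.
The difference is 0.1755 − 0.3760 = -0.2005, so the interval is -0.2005 ± 0.11613 = (-0.317, -0.084).

(-0.317, -0.084)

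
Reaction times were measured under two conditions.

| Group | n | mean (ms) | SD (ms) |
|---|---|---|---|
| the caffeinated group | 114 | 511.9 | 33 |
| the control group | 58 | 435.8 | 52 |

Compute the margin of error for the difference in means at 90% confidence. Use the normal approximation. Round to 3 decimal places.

Per-group SEs: s₁/√n₁ = 33/√114 = 3.0907, s₂/√n₂ = 52/√58 = 6.8279.
Unpooled SE of the difference: √(9.55242649 + 46.62021841) = 7.4948.
Margin of error = z* · SE = 1.645 × 7.4948 = 12.3289.

12.329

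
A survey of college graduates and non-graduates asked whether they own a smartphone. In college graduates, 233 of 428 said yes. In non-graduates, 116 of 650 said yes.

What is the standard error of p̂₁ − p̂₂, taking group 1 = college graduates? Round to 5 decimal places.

0.02837

p̂₁ = 233/428 = 0.5444 and p̂₂ = 116/650 = 0.1785.
SE₁ = √(p̂₁(1−p̂₁)/n₁) = √(0.5444·0.4556/428) = 0.02407; SE₂ = √(0.1785·0.8215/650) = 0.01502.
Independent samples: SE of the difference = √(SE₁² + SE₂²) = √(0.0005793649 + 0.0002256004) = 0.02837.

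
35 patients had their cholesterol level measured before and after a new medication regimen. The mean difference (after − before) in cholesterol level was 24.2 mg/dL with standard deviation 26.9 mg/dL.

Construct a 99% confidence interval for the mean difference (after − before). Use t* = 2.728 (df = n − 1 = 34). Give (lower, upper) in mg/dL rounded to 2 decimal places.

This is a matched-pairs design, so SE = s_d/√n = 26.9/√35 = 4.5469.
Margin = 2.728 × 4.5469 = 12.4039; the interval is 24.2 ± 12.4039 = (11.80, 36.60).

(11.80, 36.60)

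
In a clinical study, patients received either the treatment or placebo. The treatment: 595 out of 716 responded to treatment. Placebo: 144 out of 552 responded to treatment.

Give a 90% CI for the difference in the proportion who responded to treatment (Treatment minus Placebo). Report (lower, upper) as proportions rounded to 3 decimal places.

First, p̂₁ = 595/716 = 0.8310; p̂₂ = 144/552 = 0.2609.
The two standard errors are √(0.8310×0.1690/716) = 0.01401 and √(0.2609×0.7391/552) = 0.01869.
Because the samples are independent, SE_diff = √(0.01401² + 0.01869²) = 0.02336.
Using z* = 1.645 for 90%, ME = 1.645 × 0.02336 = 0.03843.
p̂₁ − p̂₂ = 0.5701; interval 0.5701 ± 0.03843 gives (0.532, 0.609).

(0.532, 0.609)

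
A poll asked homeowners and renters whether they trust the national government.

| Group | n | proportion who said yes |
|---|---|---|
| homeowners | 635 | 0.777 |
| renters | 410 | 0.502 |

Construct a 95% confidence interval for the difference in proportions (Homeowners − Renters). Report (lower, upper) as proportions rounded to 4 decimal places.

Each SE is √(p̂(1−p̂)/n): √(0.7770·0.2230/635) = 0.01652 and √(0.5020·0.4980/410) = 0.02469.
SE(p̂₁ − p̂₂) = √(SE₁² + SE₂²) = √(0.0002729104 + 0.0006095961) = 0.02971, since the two samples are independent.
At 95% confidence z* = 1.960; margin = 1.960 × 0.02971 = 0.05823.
The difference is 0.7770 − 0.5020 = 0.2750, so the interval is 0.2750 ± 0.05823 = (0.2168, 0.3332).

(0.2168, 0.3332)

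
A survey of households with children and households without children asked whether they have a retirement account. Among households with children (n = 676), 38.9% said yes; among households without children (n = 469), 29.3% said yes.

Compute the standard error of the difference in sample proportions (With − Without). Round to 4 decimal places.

SE₁ = √(p̂₁(1−p̂₁)/n₁) = √(0.3890·0.6110/676) = 0.01875; SE₂ = √(0.2930·0.7070/469) = 0.02102.
Independent samples: SE of the difference = √(SE₁² + SE₂²) = √(0.0003515625 + 0.0004418404) = 0.02817.

0.0282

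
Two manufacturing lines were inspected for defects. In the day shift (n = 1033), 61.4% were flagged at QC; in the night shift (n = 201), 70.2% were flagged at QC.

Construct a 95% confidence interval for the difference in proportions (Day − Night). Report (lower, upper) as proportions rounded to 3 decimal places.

(-0.158, -0.018)

SE₁ = √(p̂₁(1−p̂₁)/n₁) = √(0.6140·0.3860/1033) = 0.01515; SE₂ = √(0.7020·0.2980/201) = 0.03226.
Independent samples: SE of the difference = √(SE₁² + SE₂²) = √(0.0002295225 + 0.0010407076) = 0.03564.
z* for 95% confidence is 1.960, so the margin of error is 1.960 × 0.03564 = 0.06985.
Point estimate p̂₁ − p̂₂ = 0.6140 − 0.7020 = -0.0880.
-0.0880 ± 0.06985 → (-0.158, -0.018).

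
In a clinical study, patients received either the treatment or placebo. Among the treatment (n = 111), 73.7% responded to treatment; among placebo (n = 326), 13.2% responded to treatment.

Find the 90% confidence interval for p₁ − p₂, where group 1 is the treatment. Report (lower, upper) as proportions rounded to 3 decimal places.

SE₁ = √(p̂₁(1−p̂₁)/n₁) = √(0.7370·0.2630/111) = 0.04179; SE₂ = √(0.1320·0.8680/326) = 0.01875.
Independent samples: SE of the difference = √(SE₁² + SE₂²) = √(0.0017464041 + 0.0003515625) = 0.04580.
z* for 90% confidence is 1.645, so the margin of error is 1.645 × 0.04580 = 0.07534.
Point estimate p̂₁ − p̂₂ = 0.7370 − 0.1320 = 0.6050.
0.6050 ± 0.07534 → (0.530, 0.680).

(0.530, 0.680)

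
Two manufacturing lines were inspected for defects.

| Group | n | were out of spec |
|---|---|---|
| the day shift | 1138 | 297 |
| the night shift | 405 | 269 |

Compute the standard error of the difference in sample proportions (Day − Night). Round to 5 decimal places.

0.02684

First, p̂₁ = 297/1138 = 0.2610; p̂₂ = 269/405 = 0.6642.
The two standard errors are √(0.2610×0.7390/1138) = 0.01302 and √(0.6642×0.3358/405) = 0.02347.
Because the samples are independent, SE_diff = √(0.01302² + 0.02347²) = 0.02684.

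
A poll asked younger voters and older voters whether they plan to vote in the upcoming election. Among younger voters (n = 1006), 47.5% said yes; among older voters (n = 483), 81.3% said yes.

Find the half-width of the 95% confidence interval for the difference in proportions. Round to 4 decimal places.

The two standard errors are √(0.4750×0.5250/1006) = 0.01574 and √(0.8130×0.1870/483) = 0.01774.
Because the samples are independent, SE_diff = √(0.01574² + 0.01774²) = 0.02372.
Using z* = 1.960 for 95%, ME = 1.960 × 0.02372 = 0.04649.

0.0465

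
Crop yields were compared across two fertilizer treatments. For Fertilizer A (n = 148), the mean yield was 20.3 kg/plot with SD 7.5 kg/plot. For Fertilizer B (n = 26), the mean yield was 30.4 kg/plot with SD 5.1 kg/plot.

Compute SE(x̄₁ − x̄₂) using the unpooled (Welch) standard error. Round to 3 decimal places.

Per-group SEs: s₁/√n₁ = 7.5/√148 = 0.6165, s₂/√n₂ = 5.1/√26 = 1.0002.
Unpooled SE of the difference: √(0.38007225 + 1.00040004) = 1.1749.

1.175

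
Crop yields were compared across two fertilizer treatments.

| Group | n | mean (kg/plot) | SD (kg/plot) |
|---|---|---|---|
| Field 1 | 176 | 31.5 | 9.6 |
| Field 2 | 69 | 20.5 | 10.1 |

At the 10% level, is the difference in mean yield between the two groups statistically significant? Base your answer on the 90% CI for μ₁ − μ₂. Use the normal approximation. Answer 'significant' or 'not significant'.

Standard errors of each mean: 9.6/√176 = 0.7236 and 10.1/√69 = 1.2159.
SE(x̄₁ − x̄₂) = √(0.7236² + 1.2159²) = 1.4149 for independent samples with unequal variances.
With z* = 1.645, the margin is 1.645 × 1.4149 = 2.3275.
x̄₁ − x̄₂ = 31.5 − 20.5 = 11.0000; the interval is 11.0000 ± 2.3275 = (8.6725, 13.3275).
The interval (8.6725, 13.3275) does not contain 0, so the difference is significant.

significant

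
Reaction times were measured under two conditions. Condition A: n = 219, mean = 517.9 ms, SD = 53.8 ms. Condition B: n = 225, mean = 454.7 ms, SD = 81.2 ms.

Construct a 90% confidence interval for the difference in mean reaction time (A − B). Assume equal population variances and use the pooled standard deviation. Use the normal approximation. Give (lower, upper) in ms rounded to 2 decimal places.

Pooled variance s_p² = [218·53.8² + 224·81.2²] / (219+225−2) = 4769.0463, so s_p = 69.0583.
SE_diff = s_p·√(1/n₁ + 1/n₂) = 69.0583·√(1/219 + 1/225) = 6.5553.
z* = 1.645; margin = 1.645 × 6.5553 = 10.7835.
Difference = 517.9 − 454.7 = 63.2000.
63.2000 ± 10.7835 → (52.42, 73.98).

(52.42, 73.98)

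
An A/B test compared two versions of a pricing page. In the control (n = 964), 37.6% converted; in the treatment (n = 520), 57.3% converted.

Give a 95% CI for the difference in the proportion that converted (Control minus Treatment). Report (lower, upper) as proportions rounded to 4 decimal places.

(-0.2494, -0.1446)

SE₁ = √(p̂₁(1−p̂₁)/n₁) = √(0.3760·0.6240/964) = 0.01560; SE₂ = √(0.5730·0.4270/520) = 0.02169.
Independent samples: SE of the difference = √(SE₁² + SE₂²) = √(0.00024336 + 0.0004704561) = 0.02672.
z* for 95% confidence is 1.960, so the margin of error is 1.960 × 0.02672 = 0.05237.
Point estimate p̂₁ − p̂₂ = 0.3760 − 0.5730 = -0.1970.
-0.1970 ± 0.05237 → (-0.2494, -0.1446).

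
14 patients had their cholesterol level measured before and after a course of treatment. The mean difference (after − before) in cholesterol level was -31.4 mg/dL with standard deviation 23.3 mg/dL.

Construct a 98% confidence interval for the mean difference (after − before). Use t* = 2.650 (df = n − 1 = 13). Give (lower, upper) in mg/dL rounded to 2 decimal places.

Paired design: SE = s_d/√n = 23.3/√14 = 6.2272.
t* = 2.650; margin of error = 2.650 × 6.2272 = 16.5021.
-31.4 ± 16.5021 → (-47.90, -14.90).

(-47.90, -14.90)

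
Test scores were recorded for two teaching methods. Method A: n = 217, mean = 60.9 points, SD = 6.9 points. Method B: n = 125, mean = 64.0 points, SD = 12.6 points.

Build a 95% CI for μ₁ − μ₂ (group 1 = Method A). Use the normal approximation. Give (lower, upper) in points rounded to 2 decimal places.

SE₁ = s₁/√n₁ = 6.9/√217 = 0.4684; SE₂ = 12.6/√125 = 1.1270.
Independent samples, unequal variances: SE_diff = √(SE₁² + SE₂²) = √(0.21939856 + 1.270129) = 1.2205.
z* = 1.960, so margin of error = 1.960 × 1.2205 = 2.3922.
Difference in means = 60.9 − 64.0 = -3.1000.
-3.1000 ± 2.3922 → (-5.49, -0.71).

(-5.49, -0.71)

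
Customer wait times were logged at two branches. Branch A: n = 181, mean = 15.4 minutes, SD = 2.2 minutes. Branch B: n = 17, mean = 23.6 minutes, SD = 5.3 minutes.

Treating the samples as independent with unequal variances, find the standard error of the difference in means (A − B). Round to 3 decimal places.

Per-group SEs: s₁/√n₁ = 2.2/√181 = 0.1635, s₂/√n₂ = 5.3/√17 = 1.2854.
Unpooled SE of the difference: √(0.02673225 + 1.65225316) = 1.2958.

1.296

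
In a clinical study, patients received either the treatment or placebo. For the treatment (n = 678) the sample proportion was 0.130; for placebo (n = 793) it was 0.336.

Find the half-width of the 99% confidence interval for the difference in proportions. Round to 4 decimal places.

Each SE is √(p̂(1−p̂)/n): √(0.1300·0.8700/678) = 0.01292 and √(0.3360·0.6640/793) = 0.01677.
SE(p̂₁ − p̂₂) = √(SE₁² + SE₂²) = √(0.0001669264 + 0.0002812329) = 0.02117, since the two samples are independent.
At 99% confidence z* = 2.576; margin = 2.576 × 0.02117 = 0.05453.

0.0545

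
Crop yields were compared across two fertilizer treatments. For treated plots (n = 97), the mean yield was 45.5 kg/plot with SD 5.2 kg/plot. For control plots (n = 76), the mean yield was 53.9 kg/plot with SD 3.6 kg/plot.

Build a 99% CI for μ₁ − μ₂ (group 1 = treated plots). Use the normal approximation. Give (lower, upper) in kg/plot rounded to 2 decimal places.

(-10.13, -6.67)

Standard errors of each mean: 5.2/√97 = 0.5280 and 3.6/√76 = 0.4129.
SE(x̄₁ − x̄₂) = √(0.5280² + 0.4129²) = 0.6703 for independent samples with unequal variances.
With z* = 2.576, the margin is 2.576 × 0.6703 = 1.7267.
x̄₁ − x̄₂ = 45.5 − 53.9 = -8.4000; the interval is -8.4000 ± 1.7267 = (-10.13, -6.67).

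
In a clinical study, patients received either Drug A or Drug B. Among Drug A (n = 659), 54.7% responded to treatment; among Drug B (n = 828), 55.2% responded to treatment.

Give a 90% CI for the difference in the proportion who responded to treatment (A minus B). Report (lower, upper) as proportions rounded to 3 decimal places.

(-0.048, 0.038)

The two standard errors are √(0.5470×0.4530/659) = 0.01939 and √(0.5520×0.4480/828) = 0.01728.
Because the samples are independent, SE_diff = √(0.01939² + 0.01728²) = 0.02597.
Using z* = 1.645 for 90%, ME = 1.645 × 0.02597 = 0.04272.
p̂₁ − p̂₂ = -0.0050; interval -0.0050 ± 0.04272 gives (-0.048, 0.038).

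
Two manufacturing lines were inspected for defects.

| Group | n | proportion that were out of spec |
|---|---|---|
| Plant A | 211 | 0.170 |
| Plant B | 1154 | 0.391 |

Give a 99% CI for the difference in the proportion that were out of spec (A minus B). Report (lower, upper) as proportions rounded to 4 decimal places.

(-0.2972, -0.1448)

The two standard errors are √(0.1700×0.8300/211) = 0.02586 and √(0.3910×0.6090/1154) = 0.01436.
Because the samples are independent, SE_diff = √(0.02586² + 0.01436²) = 0.02958.
Using z* = 2.576 for 99%, ME = 2.576 × 0.02958 = 0.07620.
p̂₁ − p̂₂ = -0.2210; interval -0.2210 ± 0.07620 gives (-0.2972, -0.1448).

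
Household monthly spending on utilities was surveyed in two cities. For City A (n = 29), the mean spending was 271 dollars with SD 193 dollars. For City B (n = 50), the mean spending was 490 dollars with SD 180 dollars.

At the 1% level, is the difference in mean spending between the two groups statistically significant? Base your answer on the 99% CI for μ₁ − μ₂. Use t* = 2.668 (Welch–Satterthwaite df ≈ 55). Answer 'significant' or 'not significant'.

significant

SE₁ = s₁/√n₁ = 193/√29 = 35.8392; SE₂ = 180/√50 = 25.4558.
Independent samples, unequal variances: SE_diff = √(SE₁² + SE₂²) = √(1284.44825664 + 647.99775364) = 43.9596.
t* = 2.668, so margin of error = 2.668 × 43.9596 = 117.2842.
Difference in means = 271 − 490 = -219.0000.
-219.0000 ± 117.2842 → (-336.2842, -101.7158).
The interval (-336.2842, -101.7158) does not contain 0, so the difference is significant.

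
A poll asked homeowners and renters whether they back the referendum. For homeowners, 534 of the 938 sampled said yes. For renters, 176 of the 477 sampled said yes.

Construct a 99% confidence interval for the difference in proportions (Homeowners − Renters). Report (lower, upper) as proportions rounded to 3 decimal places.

(0.130, 0.271)

First, p̂₁ = 534/938 = 0.5693; p̂₂ = 176/477 = 0.3690.
The two standard errors are √(0.5693×0.4307/938) = 0.01617 and √(0.3690×0.6310/477) = 0.02209.
Because the samples are independent, SE_diff = √(0.01617² + 0.02209²) = 0.02738.
Using z* = 2.576 for 99%, ME = 2.576 × 0.02738 = 0.07053.
p̂₁ − p̂₂ = 0.2003; interval 0.2003 ± 0.07053 gives (0.130, 0.271).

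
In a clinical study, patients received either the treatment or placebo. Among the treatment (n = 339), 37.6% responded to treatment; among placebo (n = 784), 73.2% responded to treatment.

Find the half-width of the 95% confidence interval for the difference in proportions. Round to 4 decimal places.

SE₁ = √(p̂₁(1−p̂₁)/n₁) = √(0.3760·0.6240/339) = 0.02631; SE₂ = √(0.7320·0.2680/784) = 0.01582.
Independent samples: SE of the difference = √(SE₁² + SE₂²) = √(0.0006922161 + 0.0002502724) = 0.03070.
z* for 95% confidence is 1.960, so the margin of error is 1.960 × 0.03070 = 0.06017.

0.0602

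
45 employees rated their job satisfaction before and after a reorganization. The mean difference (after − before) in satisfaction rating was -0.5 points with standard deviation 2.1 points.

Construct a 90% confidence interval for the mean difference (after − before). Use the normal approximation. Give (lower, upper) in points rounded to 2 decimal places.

(-1.01, 0.01)

Paired design: SE = s_d/√n = 2.1/√45 = 0.3130.
z* = 1.645; margin of error = 1.645 × 0.3130 = 0.5149.
-0.5 ± 0.5149 → (-1.01, 0.01).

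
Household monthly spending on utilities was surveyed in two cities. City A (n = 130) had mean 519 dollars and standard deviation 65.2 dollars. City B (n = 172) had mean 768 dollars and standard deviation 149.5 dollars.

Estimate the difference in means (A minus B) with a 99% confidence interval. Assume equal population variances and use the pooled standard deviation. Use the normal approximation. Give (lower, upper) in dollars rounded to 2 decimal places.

(-285.13, -212.87)

Pooled variance s_p² = [129·65.2² + 171·149.5²] / (130+172−2) = 14567.5897, so s_p = 120.6963.
SE_diff = s_p·√(1/n₁ + 1/n₂) = 120.6963·√(1/130 + 1/172) = 14.0269.
z* = 2.576; margin = 2.576 × 14.0269 = 36.1333.
Difference = 519 − 768 = -249.0000.
-249.0000 ± 36.1333 → (-285.13, -212.87).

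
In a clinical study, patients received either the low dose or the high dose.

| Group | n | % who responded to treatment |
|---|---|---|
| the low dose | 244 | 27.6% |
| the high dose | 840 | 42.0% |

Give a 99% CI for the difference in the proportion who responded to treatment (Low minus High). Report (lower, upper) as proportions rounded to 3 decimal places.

Each SE is √(p̂(1−p̂)/n): √(0.2760·0.7240/244) = 0.02862 and √(0.4200·0.5800/840) = 0.01703.
SE(p̂₁ − p̂₂) = √(SE₁² + SE₂²) = √(0.0008191044 + 0.0002900209) = 0.03330, since the two samples are independent.
At 99% confidence z* = 2.576; margin = 2.576 × 0.03330 = 0.08578.
The difference is 0.2760 − 0.4200 = -0.1440, so the interval is -0.1440 ± 0.08578 = (-0.230, -0.058).

(-0.230, -0.058)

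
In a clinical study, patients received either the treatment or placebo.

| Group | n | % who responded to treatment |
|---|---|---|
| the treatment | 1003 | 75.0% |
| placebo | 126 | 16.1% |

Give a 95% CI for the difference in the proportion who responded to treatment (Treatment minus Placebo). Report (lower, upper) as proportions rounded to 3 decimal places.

(0.519, 0.659)

SE₁ = √(p̂₁(1−p̂₁)/n₁) = √(0.7500·0.2500/1003) = 0.01367; SE₂ = √(0.1610·0.8390/126) = 0.03274.
Independent samples: SE of the difference = √(SE₁² + SE₂²) = √(0.0001868689 + 0.0010719076) = 0.03548.
z* for 95% confidence is 1.960, so the margin of error is 1.960 × 0.03548 = 0.06954.
Point estimate p̂₁ − p̂₂ = 0.7500 − 0.1610 = 0.5890.
0.5890 ± 0.06954 → (0.519, 0.659).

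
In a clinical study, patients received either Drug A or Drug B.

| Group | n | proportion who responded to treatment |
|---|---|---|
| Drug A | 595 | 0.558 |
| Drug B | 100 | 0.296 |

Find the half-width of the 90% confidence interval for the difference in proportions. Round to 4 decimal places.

0.0822

SE₁ = √(p̂₁(1−p̂₁)/n₁) = √(0.5580·0.4420/595) = 0.02036; SE₂ = √(0.2960·0.7040/100) = 0.04565.
Independent samples: SE of the difference = √(SE₁² + SE₂²) = √(0.0004145296 + 0.0020839225) = 0.04998.
z* for 90% confidence is 1.645, so the margin of error is 1.645 × 0.04998 = 0.08222.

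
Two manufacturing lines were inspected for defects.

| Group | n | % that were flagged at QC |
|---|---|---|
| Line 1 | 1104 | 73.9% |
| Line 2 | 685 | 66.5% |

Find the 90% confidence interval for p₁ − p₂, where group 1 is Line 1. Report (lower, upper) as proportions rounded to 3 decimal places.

(0.037, 0.111)

SE₁ = √(p̂₁(1−p̂₁)/n₁) = √(0.7390·0.2610/1104) = 0.01322; SE₂ = √(0.6650·0.3350/685) = 0.01803.
Independent samples: SE of the difference = √(SE₁² + SE₂²) = √(0.0001747684 + 0.0003250809) = 0.02236.
z* for 90% confidence is 1.645, so the margin of error is 1.645 × 0.02236 = 0.03678.
Point estimate p̂₁ − p̂₂ = 0.7390 − 0.6650 = 0.0740.
0.0740 ± 0.03678 → (0.037, 0.111).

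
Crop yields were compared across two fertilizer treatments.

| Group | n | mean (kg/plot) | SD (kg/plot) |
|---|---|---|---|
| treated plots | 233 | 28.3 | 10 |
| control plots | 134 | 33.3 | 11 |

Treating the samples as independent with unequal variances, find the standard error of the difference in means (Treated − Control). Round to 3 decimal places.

1.154

SE₁ = s₁/√n₁ = 10/√233 = 0.6551; SE₂ = 11/√134 = 0.9503.
Independent samples, unequal variances: SE_diff = √(SE₁² + SE₂²) = √(0.42915601 + 0.90307009) = 1.1542.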